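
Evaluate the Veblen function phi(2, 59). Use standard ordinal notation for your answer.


phi(2, 59):
phi(2, beta) = zeta_beta (the beta-th zeta number, fixed point of epsilon).
phi(2, 59) = zeta_59

zeta_59


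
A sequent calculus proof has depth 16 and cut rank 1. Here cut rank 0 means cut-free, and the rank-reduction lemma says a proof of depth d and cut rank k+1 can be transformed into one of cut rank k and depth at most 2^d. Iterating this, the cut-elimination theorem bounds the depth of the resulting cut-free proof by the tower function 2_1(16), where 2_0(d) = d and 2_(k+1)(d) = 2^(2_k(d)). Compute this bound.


Each rank reduction sends depth d to at most 2^d; cut rank r needs r reductions.
2_0(16) = 16
2_1(16) = 2^16 = 65536
Cut-free depth bound = 65536

65536


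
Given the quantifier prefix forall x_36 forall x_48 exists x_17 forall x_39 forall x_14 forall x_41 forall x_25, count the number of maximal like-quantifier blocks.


Alternations = 2.
Blocks = alternations + 1 = 3

3


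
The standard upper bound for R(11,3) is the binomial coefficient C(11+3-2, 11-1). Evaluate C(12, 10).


R(11,3) <= C(11+3-2, 11-1) = C(12, 10)
C(12, 10) = 12! / (10! * 2!)
= 66

66


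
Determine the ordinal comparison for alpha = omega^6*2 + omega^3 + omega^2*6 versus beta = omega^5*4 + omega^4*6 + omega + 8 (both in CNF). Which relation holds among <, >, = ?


Compare term by term from highest exponent:
alpha = omega^6*2 + omega^3 + omega^2*6
beta = omega^5*4 + omega^4*6 + omega + 8
Term 1: alpha has omega^6*2, beta has omega^5*4
Term 2: alpha has omega^3*1, beta has omega^4*6
Term 3: alpha has omega^2*6, beta has omega^1*1
Term 4: alpha has omega^0*0, beta has omega^0*8
Result: alpha > beta

alpha > beta


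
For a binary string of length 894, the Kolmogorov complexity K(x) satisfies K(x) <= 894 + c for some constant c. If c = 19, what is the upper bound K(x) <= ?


K(x) <= |x| + c = 894 + 19 = 913

913


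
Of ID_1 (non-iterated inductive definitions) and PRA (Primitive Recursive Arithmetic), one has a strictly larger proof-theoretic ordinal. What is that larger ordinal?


Proof-theoretic ordinal of ID_1 (non-iterated inductive definitions): psi_0(epsilon_{Omega+1})
Proof-theoretic ordinal of PRA (Primitive Recursive Arithmetic): omega^omega
Comparing: omega^omega < psi_0(epsilon_{Omega+1}).
The larger ordinal is psi_0(epsilon_{Omega+1}) (from ID_1 (non-iterated inductive definitions)).

psi_0(epsilon_{Omega+1})


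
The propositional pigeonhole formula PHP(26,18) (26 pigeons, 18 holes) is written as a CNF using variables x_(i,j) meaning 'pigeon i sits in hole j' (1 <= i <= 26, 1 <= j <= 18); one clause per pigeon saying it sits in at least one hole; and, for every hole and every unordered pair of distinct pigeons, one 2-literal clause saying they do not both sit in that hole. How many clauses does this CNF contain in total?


PHP(26,18): 26 pigeons, 18 holes, 26*18 = 468 variables.
- pigeon clauses: one per pigeon -> 26 clauses
- hole clauses: 18 holes * C(26,2) = 18 * 325 -> 5850 clauses
Total clauses = 26 + 5850 = 5876

5876


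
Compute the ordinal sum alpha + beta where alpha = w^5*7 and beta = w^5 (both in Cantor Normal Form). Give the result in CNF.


Ordinal addition w^5*7 + w^5:
Both terms have the same exponent 5.
w^e*c + w^e*d = w^e*(c+d).
Result = w^5*(7+1) = w^5*8

w^5*8


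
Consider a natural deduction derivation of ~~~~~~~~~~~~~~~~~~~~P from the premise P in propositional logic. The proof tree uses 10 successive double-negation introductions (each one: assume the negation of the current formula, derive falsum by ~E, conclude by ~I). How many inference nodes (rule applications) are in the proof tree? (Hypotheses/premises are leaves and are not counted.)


Each double-negation introduction (from C infer ~~C) uses 2 inference nodes: one ~E (C and ~C give falsum) and one ~I (discharge ~C).
10 double negations = 10 * 2 = 20 inference nodes.

20


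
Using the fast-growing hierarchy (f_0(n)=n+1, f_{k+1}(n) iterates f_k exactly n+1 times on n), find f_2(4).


f_2(4) = f_1^5(4)
f_1(m) = 2m + 1.
Iterating: f_1^k(n) = 2^k*(n+1) - 1.
f_2(4) = 2^5*(4+1) - 1 = 32*5 - 1 = 159

159


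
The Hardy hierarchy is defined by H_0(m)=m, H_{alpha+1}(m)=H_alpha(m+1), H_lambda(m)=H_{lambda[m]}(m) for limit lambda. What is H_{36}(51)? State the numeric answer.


H_36(51):
For finite ordinals k, H_k(n) = n + k (each successor step adds 1).
H_36(51) = 51 + 36 = 87

87


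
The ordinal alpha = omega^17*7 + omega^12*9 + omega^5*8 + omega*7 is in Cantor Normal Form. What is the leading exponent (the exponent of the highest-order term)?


CNF: omega^17*7 + omega^12*9 + omega^5*8 + omega*7
The leading term is omega^17*7, which has exponent 17.

17


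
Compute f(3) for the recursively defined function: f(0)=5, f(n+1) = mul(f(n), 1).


f(0) = 5
f(1) = mul(f(0), 1) = mul(5, 1) = 5
f(2) = mul(f(1), 1) = mul(5, 1) = 5
f(3) = mul(f(2), 1) = mul(5, 1) = 5


5


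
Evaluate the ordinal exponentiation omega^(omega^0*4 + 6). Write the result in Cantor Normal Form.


omega^(omega^0*4 + 6):
omega^0 = 1, so the exponent is 4 + 6 = 10 (finite ordinal addition).
Result = omega^10, already a single CNF term.

omega^10


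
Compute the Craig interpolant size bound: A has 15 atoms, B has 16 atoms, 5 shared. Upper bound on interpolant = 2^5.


Shared atoms = 5
Craig interpolant size bound = 2^5
= 32

32


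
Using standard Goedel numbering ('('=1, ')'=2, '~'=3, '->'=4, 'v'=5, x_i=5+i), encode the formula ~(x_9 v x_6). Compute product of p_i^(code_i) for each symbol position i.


Formula: ~(x_9 v x_6)
Symbol codes: [3, 1, 14, 5, 11, 2]
Primes: [2, 3, 5, 7, 11, 13]
p_1^3 = 2^3 = 8
p_2^1 = 3^1 = 3
p_3^14 = 5^14 = 6103515625
p_4^5 = 7^5 = 16807
p_5^11 = 11^11 = 285311670611
p_6^2 = 13^2 = 169
Product = 118710119956799415966796875000

118710119956799415966796875000


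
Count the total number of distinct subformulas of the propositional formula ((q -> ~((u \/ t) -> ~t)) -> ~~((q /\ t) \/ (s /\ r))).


Formula: ((q -> ~((u \/ t) -> ~t)) -> ~~((q /\ t) \/ (s /\ r)))
Subformulas found:
  1. q
  2. u
  3. s
  4. r
  5. t
  6. ~t
  7. (u \/ t)
  8. (s /\ r)
  9. (q /\ t)
  10. ((u \/ t) -> ~t)
  11. ~((u \/ t) -> ~t)
  12. ((q /\ t) \/ (s /\ r))
  13. ~((q /\ t) \/ (s /\ r))
  14. ~~((q /\ t) \/ (s /\ r))
  15. (q -> ~((u \/ t) -> ~t))
  16. ((q -> ~((u \/ t) -> ~t)) -> ~~((q /\ t) \/ (s /\ r)))
Total distinct subformulas = 16

16


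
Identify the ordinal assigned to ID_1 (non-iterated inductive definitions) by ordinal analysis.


The proof-theoretic ordinal of ID_1 (non-iterated inductive definitions) is a standard result in ordinal analysis.
This ordinal is the supremum of order types of primitive recursive well-orderings
that the theory can prove to be well-ordered.
For ID_1 (non-iterated inductive definitions), the proof-theoretic ordinal is psi_0(epsilon_{Omega+1}).

psi_0(epsilon_{Omega+1})


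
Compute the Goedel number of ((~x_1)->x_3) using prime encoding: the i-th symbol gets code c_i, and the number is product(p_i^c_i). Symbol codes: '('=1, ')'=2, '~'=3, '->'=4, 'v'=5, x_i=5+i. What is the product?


Formula: ((~x_1)->x_3)
Symbol codes: [1, 1, 3, 6, 2, 4, 8, 2]
Primes: [2, 3, 5, 7, 11, 13, 17, 19]
p_1^1 = 2^1 = 2
p_2^1 = 3^1 = 3
p_3^3 = 5^3 = 125
p_4^6 = 7^6 = 117649
p_5^2 = 11^2 = 121
p_6^4 = 13^4 = 28561
p_7^8 = 17^8 = 6975757441
p_8^2 = 19^2 = 361
Product = 767903869376558223736176750

767903869376558223736176750


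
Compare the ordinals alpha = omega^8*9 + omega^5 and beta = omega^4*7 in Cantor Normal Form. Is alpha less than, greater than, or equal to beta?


Compare term by term from highest exponent:
alpha = omega^8*9 + omega^5
beta = omega^4*7
Term 1: alpha has omega^8*9, beta has omega^4*7
Term 2: alpha has omega^5*1, beta has omega^0*0
Result: alpha > beta

alpha > beta


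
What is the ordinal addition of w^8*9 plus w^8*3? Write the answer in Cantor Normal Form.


Ordinal addition w^8*9 + w^8*3:
Both terms have the same exponent 8.
w^e*c + w^e*d = w^e*(c+d).
Result = w^8*(9+3) = w^8*12

w^8*12


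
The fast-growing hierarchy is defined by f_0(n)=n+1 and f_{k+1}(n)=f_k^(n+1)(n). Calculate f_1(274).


f_1(274) = f_0^275(274)
f_0 adds 1 each time, applied 275 times.
f_1(274) = 274 + 275 = 549

549


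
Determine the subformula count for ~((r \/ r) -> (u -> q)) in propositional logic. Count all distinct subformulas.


Formula: ~((r \/ r) -> (u -> q))
Subformulas found:
  1. q
  2. u
  3. r
  4. (r \/ r)
  5. (u -> q)
  6. ((r \/ r) -> (u -> q))
  7. ~((r \/ r) -> (u -> q))
Total distinct subformulas = 7

7


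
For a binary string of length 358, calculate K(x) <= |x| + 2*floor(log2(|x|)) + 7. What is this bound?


floor(log2(358)) = 8
2 * 8 = 16
K(x) <= 358 + 16 + 7 = 381

381


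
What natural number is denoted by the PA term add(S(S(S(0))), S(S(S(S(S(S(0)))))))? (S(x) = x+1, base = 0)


add(S^3(0), S^6(0)):
S^3(0) = 3
S^6(0) = 6
3 + 6 = 9

9


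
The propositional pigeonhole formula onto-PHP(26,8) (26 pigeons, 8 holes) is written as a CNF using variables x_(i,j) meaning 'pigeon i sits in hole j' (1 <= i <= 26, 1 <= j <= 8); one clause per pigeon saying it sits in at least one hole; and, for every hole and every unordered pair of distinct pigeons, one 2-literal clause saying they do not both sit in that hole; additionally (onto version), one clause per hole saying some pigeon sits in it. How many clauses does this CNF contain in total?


onto-PHP(26,8): 26 pigeons, 8 holes, 26*8 = 208 variables.
- pigeon clauses: one per pigeon -> 26 clauses
- hole clauses: 8 holes * C(26,2) = 8 * 325 -> 2600 clauses
- onto clauses: one per hole -> 8 clauses
Total clauses = 26 + 2600 + 8 = 2634

2634


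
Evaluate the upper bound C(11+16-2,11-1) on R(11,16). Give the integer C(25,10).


R(11,16) <= C(11+16-2, 11-1) = C(25, 10)
C(25, 10) = 25! / (10! * 15!)
= 3268760

3268760


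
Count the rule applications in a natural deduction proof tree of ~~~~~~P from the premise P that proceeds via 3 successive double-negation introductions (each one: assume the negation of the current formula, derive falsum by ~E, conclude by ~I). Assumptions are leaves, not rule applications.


Each double-negation introduction (from C infer ~~C) uses 2 inference nodes: one ~E (C and ~C give falsum) and one ~I (discharge ~C).
3 double negations = 3 * 2 = 6 inference nodes.

6


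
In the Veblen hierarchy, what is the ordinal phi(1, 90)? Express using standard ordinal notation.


phi(1, 90):
phi(1, beta) = epsilon_beta (the beta-th epsilon number).
phi(1, 90) = epsilon_90

epsilon_90


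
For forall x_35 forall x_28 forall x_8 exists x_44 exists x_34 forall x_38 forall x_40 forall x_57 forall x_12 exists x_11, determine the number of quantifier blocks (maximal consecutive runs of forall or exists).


Alternations = 3.
Blocks = alternations + 1 = 4

4


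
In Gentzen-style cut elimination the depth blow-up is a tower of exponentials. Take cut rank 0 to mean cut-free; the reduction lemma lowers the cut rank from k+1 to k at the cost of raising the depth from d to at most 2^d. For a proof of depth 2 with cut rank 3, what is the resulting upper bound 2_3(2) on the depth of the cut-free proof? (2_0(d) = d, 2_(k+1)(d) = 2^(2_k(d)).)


Each rank reduction sends depth d to at most 2^d; cut rank r needs r reductions.
2_0(2) = 2
2_1(2) = 2^2 = 4
2_2(2) = 2^4 = 16
2_3(2) = 2^16 = 65536
Cut-free depth bound = 65536

65536


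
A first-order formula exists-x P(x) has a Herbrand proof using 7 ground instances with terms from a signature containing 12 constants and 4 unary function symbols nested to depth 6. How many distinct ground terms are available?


Herbrand terms by depth:
Depth 0: 12 constants
Depth 1: 48 new terms (running total: 60)
Depth 2: 192 new terms (running total: 252)
Depth 3: 768 new terms (running total: 1020)
Depth 4: 3072 new terms (running total: 4092)
Depth 5: 12288 new terms (running total: 16380)
Depth 6: 49152 new terms (running total: 65532)
Total distinct ground terms = 65532

65532


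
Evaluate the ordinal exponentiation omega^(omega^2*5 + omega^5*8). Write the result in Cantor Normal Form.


omega^(omega^2*5 + omega^5*8):
In ordinal addition a term is absorbed by a following term of strictly larger exponent: 2 < 5, so omega^2*5 + omega^5*8 = omega^5*8.
omega raised to a CNF ordinal is a single CNF term: Result = omega^(omega^5*8)

omega^(omega^5*8)


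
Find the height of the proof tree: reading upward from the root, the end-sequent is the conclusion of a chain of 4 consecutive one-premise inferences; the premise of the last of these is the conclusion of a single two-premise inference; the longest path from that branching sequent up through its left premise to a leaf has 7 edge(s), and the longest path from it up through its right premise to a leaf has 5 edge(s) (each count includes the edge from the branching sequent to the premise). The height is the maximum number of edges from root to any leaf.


Longest path through the left premise: 7 edges (measured from the branching sequent)
Longest path through the right premise: 5 edges
Height of the subtree rooted at the branching sequent: max(7, 5) = 7
The branching sequent sits 4 edges above the root (the chain of one-premise inferences), so height = 7 + 4 = 11

11


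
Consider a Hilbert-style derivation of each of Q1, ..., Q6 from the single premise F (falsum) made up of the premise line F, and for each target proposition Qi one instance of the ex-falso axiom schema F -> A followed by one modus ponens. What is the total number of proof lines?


Ex falso, line by line:
- 1 premise line (F)
- 6 targets, each needing 1 axiom instance (F -> Qi) + 1 MP = 2 lines: 2 * 6 = 12
Total = 1 + 12 = 13 lines.

13


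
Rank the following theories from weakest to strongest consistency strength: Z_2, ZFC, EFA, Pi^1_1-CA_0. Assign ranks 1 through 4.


Ordering by consistency strength:
1. EFA
2. Pi^1_1-CA_0
3. Z_2
4. ZFC


Z_2=3, ZFC=4, EFA=1, Pi^1_1-CA_0=2


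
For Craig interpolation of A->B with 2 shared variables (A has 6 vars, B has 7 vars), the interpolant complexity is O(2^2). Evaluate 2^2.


Shared atoms = 2
Craig interpolant size bound = 2^2
= 4

4


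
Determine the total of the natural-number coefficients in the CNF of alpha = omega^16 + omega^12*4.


CNF: omega^16 + omega^12*4
Coefficients: 1 + 4 = 5

5


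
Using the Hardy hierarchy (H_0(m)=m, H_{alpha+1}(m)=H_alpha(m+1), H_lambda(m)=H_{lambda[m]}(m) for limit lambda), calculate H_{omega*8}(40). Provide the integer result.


H_{omega*8}(40):
For the Hardy hierarchy, H_{omega*k}(n) = 2^k * n.
2^8 = 256.
256 * 40 = 10240

10240


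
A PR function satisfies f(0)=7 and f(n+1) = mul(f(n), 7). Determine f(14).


f(0) = 7
f(1) = mul(f(0), 7) = mul(7, 7) = 49
f(2) = mul(f(1), 7) = mul(49, 7) = 343
f(3) = mul(f(2), 7) = mul(343, 7) = 2401
f(4) = mul(f(3), 7) = mul(2401, 7) = 16807
f(5) = mul(f(4), 7) = mul(16807, 7) = 117649
f(6) = mul(f(5), 7) = mul(117649, 7) = 823543
f(7) = mul(f(6), 7) = mul(823543, 7) = 5764801
f(8) = mul(f(7), 7) = mul(5764801, 7) = 40353607
f(9) = mul(f(8), 7) = mul(40353607, 7) = 282475249
f(10) = mul(f(9), 7) = mul(282475249, 7) = 1977326743
f(11) = mul(f(10), 7) = mul(1977326743, 7) = 13841287201
f(12) = mul(f(11), 7) = mul(13841287201, 7) = 96889010407
f(13) = mul(f(12), 7) = mul(96889010407, 7) = 678223072849
f(14) = mul(f(13), 7) = mul(678223072849, 7) = 4747561509943


4747561509943


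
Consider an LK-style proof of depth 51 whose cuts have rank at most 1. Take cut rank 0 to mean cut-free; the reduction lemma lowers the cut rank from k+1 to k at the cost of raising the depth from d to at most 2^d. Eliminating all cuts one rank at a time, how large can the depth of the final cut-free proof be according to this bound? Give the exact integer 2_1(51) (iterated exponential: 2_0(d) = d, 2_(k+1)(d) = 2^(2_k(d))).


Each rank reduction sends depth d to at most 2^d; cut rank r needs r reductions.
2_0(51) = 51
2_1(51) = 2^51 = 2251799813685248
Cut-free depth bound = 2251799813685248

2251799813685248


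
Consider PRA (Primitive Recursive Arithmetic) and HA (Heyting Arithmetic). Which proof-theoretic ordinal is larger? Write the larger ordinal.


Proof-theoretic ordinal of PRA (Primitive Recursive Arithmetic): omega^omega
Proof-theoretic ordinal of HA (Heyting Arithmetic): epsilon_0
Comparing: omega^omega < epsilon_0.
The larger ordinal is epsilon_0 (from HA (Heyting Arithmetic)).

epsilon_0


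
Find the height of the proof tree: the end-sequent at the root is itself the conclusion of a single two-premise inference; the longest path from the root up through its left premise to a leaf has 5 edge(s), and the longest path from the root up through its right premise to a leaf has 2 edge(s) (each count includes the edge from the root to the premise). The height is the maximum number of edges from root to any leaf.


Longest path through the left premise: 5 edges (measured from the branching sequent)
Longest path through the right premise: 2 edges
Height of the subtree rooted at the branching sequent: max(5, 2) = 5
The branching sequent is the root itself.
Total height = 5

5


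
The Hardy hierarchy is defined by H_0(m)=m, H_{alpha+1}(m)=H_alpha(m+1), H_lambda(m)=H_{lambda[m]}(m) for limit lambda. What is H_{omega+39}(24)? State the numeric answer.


H_{omega+39}(24):
Unwind the 39 successor steps: H_{omega+39}(24) = H_omega(24+39) = H_omega(63).
H_omega(m) = H_m(m) = m + m = 2m.
Result = 2 * 63 = 126

126


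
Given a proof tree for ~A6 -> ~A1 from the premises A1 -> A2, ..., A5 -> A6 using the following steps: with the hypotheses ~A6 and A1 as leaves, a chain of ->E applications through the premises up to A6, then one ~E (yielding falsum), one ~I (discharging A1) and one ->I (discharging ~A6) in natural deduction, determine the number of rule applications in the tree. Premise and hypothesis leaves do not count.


From hypothesis A1, 5 ->E steps along the 5 premises yield A6.
~E with hypothesis ~A6 gives falsum (1 node); ~I discharging A1 gives ~A1 (1 node); ->I discharging ~A6 gives the goal (1 node).
Total = 5 + 3 = 8 inference nodes.

8


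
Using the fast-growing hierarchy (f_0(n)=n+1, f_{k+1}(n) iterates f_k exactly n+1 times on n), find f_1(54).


f_1(54) = f_0^55(54)
f_0 adds 1 each time, applied 55 times.
f_1(54) = 54 + 55 = 109

109


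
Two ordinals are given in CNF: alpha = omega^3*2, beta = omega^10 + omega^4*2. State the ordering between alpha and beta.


Compare term by term from highest exponent:
alpha = omega^3*2
beta = omega^10 + omega^4*2
Term 1: alpha has omega^3*2, beta has omega^10*1
Term 2: alpha has omega^0*0, beta has omega^4*2
Result: alpha < beta

alpha < beta


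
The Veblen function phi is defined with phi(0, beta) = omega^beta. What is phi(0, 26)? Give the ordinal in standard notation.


phi(0, 26):
phi(0, beta) = omega^beta by definition.
phi(0, 26) = omega^26

omega^26


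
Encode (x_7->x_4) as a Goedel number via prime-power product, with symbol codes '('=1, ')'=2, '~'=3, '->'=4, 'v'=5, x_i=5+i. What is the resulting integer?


Formula: (x_7->x_4)
Symbol codes: [1, 12, 4, 9, 2]
Primes: [2, 3, 5, 7, 11]
p_1^1 = 2^1 = 2
p_2^12 = 3^12 = 531441
p_3^4 = 5^4 = 625
p_4^9 = 7^9 = 40353607
p_5^2 = 11^2 = 121
Product = 3243641140225158750

3243641140225158750


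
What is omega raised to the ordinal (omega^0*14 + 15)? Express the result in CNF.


omega^(omega^0*14 + 15):
omega^0 = 1, so the exponent is 14 + 15 = 29 (finite ordinal addition).
Result = omega^29, already a single CNF term.

omega^29


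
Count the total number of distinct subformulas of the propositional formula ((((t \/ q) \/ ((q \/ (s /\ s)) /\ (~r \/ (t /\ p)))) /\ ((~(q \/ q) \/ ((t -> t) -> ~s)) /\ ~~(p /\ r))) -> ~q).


Formula: ((((t \/ q) \/ ((q \/ (s /\ s)) /\ (~r \/ (t /\ p)))) /\ ((~(q \/ q) \/ ((t -> t) -> ~s)) /\ ~~(p /\ r))) -> ~q)
Subformulas found:
  1. r
  2. q
  3. s
  4. t
  5. p
  6. ~r
  7. ~s
  8. ~q
  9. (t -> t)
  10. (s /\ s)
  11. (p /\ r)
  12. (t \/ q)
  13. (q \/ q)
  14. (t /\ p)
  15. ~(q \/ q)
  16. ~(p /\ r)
  17. ~~(p /\ r)
  18. (q \/ (s /\ s))
  19. ((t -> t) -> ~s)
  20. (~r \/ (t /\ p))
  21. (~(q \/ q) \/ ((t -> t) -> ~s))
  22. ((q \/ (s /\ s)) /\ (~r \/ (t /\ p)))
  23. ((~(q \/ q) \/ ((t -> t) -> ~s)) /\ ~~(p /\ r))
  24. ((t \/ q) \/ ((q \/ (s /\ s)) /\ (~r \/ (t /\ p))))
  25. (((t \/ q) \/ ((q \/ (s /\ s)) /\ (~r \/ (t /\ p)))) /\ ((~(q \/ q) \/ ((t -> t) -> ~s)) /\ ~~(p /\ r)))
  26. ((((t \/ q) \/ ((q \/ (s /\ s)) /\ (~r \/ (t /\ p)))) /\ ((~(q \/ q) \/ ((t -> t) -> ~s)) /\ ~~(p /\ r))) -> ~q)
Total distinct subformulas = 26

26


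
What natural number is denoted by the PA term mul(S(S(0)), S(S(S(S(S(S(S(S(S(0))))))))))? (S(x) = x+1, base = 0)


mul(S^2(0), S^9(0)):
S^2(0) = 2
S^9(0) = 9
2 * 9 = 18

18


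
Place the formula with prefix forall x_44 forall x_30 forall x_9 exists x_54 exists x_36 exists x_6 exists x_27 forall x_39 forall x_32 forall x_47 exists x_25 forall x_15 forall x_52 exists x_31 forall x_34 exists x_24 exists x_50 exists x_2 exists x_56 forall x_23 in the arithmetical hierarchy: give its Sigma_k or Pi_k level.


Leading quantifier is forall, so the class is Pi.
Number of quantifier blocks = alternations + 1 = 8 + 1 = 9.
Classification: Pi_9

Pi_9


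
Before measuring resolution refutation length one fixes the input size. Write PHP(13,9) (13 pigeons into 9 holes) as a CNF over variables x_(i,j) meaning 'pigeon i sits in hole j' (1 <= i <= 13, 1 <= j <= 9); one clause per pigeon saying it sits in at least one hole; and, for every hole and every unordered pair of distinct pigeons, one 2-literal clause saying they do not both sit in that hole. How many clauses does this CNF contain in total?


PHP(13,9): 13 pigeons, 9 holes, 13*9 = 117 variables.
- pigeon clauses: one per pigeon -> 13 clauses
- hole clauses: 9 holes * C(13,2) = 9 * 78 -> 702 clauses
Total clauses = 13 + 702 = 715

715


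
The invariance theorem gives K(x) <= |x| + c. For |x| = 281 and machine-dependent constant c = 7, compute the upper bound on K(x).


K(x) <= |x| + c = 281 + 7 = 288

288


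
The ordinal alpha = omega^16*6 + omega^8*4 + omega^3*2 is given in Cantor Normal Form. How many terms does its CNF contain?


CNF: omega^16*6 + omega^8*4 + omega^3*2
Count the summands separated by '+':
  term 1: omega^16*6
  term 2: omega^8*4
  term 3: omega^3*2
Total terms = 3

3


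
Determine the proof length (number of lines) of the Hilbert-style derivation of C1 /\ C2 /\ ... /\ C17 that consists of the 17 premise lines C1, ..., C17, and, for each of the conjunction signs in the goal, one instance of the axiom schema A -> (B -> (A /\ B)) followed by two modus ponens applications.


Conjoining 17 premises:
- 17 premise lines
- the goal has 16 conjunction signs; each costs 1 axiom instance + 2 MP = 3 lines: 3 * 16 = 48
Total = 17 + 48 = 65 lines.

65


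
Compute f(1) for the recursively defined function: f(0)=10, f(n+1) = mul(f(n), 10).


f(0) = 10
f(1) = mul(f(0), 10) = mul(10, 10) = 100


100


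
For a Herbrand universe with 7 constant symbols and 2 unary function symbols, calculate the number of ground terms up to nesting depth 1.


Herbrand terms by depth:
Depth 0: 7 constants
Depth 1: 14 new terms (running total: 21)
Total distinct ground terms = 21

21


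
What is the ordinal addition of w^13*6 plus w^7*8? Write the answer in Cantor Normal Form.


Ordinal addition w^13*6 + w^7*8:
Leading exponent of alpha (13) > leading exponent of beta (7).
Since alpha's term has higher exponent than beta's leading term,
the sum is simply alpha followed by beta.
Result = w^13*6 + w^7*8

w^13*6 + w^7*8


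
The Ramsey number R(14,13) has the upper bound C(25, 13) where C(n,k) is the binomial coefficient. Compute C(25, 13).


R(14,13) <= C(14+13-2, 14-1) = C(25, 13)
C(25, 13) = 25! / (13! * 12!)
= 5200300

5200300


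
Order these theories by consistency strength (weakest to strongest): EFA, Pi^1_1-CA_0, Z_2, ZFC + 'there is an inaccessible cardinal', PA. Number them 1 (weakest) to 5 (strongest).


Ordering by consistency strength:
1. EFA
2. PA
3. Pi^1_1-CA_0
4. Z_2
5. ZFC + 'there is an inaccessible cardinal'


EFA=1, Pi^1_1-CA_0=3, Z_2=4, ZFC + 'there is an inaccessible cardinal'=5, PA=2


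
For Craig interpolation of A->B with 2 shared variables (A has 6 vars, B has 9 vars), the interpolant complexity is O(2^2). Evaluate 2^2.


Shared atoms = 2
Craig interpolant size bound = 2^2
= 4

4


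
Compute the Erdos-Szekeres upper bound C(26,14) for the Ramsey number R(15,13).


R(15,13) <= C(15+13-2, 15-1) = C(26, 14)
C(26, 14) = 26! / (14! * 12!)
= 9657700

9657700


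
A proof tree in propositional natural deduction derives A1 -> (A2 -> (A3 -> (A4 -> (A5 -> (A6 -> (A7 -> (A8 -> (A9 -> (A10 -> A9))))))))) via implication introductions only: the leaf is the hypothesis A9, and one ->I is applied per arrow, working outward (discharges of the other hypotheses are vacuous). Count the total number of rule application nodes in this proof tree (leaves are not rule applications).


The formula has 10 arrows (->); its innermost consequent A9 is one of the antecedents,
so the proof starts from the hypothesis leaf A9 (not a rule application) and closes one arrow per ->I.
Building A1 -> (A2 -> (A3 -> (A4 -> (A5 -> (A6 -> (A7 -> (A8 -> (A9 -> (A10 -> A9))))))))) therefore takes 10 nested implication introductions.
Total inference nodes = 10

10


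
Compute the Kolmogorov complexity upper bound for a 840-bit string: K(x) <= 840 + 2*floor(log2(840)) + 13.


floor(log2(840)) = 9
2 * 9 = 18
K(x) <= 840 + 18 + 13 = 871

871


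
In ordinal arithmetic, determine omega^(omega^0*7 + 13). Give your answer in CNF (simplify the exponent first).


omega^(omega^0*7 + 13):
omega^0 = 1, so the exponent is 7 + 13 = 20 (finite ordinal addition).
Result = omega^20, already a single CNF term.

omega^20


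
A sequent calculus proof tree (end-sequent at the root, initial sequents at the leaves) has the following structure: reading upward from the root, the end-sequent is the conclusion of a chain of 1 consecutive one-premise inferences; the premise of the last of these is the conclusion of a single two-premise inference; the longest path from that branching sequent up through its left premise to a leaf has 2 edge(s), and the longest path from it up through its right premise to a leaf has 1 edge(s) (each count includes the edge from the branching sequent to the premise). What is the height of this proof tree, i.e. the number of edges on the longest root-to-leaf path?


Longest path through the left premise: 2 edges (measured from the branching sequent)
Longest path through the right premise: 1 edges
Height of the subtree rooted at the branching sequent: max(2, 1) = 2
The branching sequent sits 1 edges above the root (the chain of one-premise inferences), so height = 2 + 1 = 3

3


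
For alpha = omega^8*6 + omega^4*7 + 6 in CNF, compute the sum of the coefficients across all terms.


CNF: omega^8*6 + omega^4*7 + 6
Coefficients: 6 + 7 + 6 = 19

19


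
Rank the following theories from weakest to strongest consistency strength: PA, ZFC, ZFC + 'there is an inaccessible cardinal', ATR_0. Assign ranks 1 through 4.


Ordering by consistency strength:
1. PA
2. ATR_0
3. ZFC
4. ZFC + 'there is an inaccessible cardinal'


PA=1, ZFC=3, ZFC + 'there is an inaccessible cardinal'=4, ATR_0=2


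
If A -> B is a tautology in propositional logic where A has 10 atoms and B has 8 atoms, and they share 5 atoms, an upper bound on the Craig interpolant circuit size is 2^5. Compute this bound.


Shared atoms = 5
Craig interpolant size bound = 2^5
= 32

32


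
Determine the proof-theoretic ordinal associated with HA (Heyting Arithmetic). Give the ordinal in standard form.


The proof-theoretic ordinal of HA (Heyting Arithmetic) is a standard result in ordinal analysis.
This ordinal is the supremum of order types of primitive recursive well-orderings
that the theory can prove to be well-ordered.
For HA (Heyting Arithmetic), the proof-theoretic ordinal is epsilon_0.

epsilon_0


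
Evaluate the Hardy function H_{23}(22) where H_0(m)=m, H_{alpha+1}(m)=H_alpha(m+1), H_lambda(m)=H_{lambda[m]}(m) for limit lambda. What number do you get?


H_23(22):
For finite ordinals k, H_k(n) = n + k (each successor step adds 1).
H_23(22) = 22 + 23 = 45

45


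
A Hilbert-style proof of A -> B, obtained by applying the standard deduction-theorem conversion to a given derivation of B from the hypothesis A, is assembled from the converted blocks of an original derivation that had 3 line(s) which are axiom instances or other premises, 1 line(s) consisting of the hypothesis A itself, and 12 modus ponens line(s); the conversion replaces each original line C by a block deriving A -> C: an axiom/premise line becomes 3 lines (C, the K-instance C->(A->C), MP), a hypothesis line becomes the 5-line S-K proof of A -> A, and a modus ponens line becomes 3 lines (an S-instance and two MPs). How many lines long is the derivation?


Deduction-theorem conversion, block by block:
- 3 axiom/premise lines -> 3 lines each = 9
- 1 hypothesis lines -> 5 lines each (identity proof A->A) = 5
- 12 MP lines -> 3 lines each (S-instance, MP, MP) = 36
Total = 9 + 5 + 36 = 50 lines.

50


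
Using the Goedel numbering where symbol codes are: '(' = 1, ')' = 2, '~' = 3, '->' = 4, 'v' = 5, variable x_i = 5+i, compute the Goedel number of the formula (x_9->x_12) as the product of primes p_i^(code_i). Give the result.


Formula: (x_9->x_12)
Symbol codes: [1, 14, 4, 17, 2]
Primes: [2, 3, 5, 7, 11]
p_1^1 = 2^1 = 2
p_2^14 = 3^14 = 4782969
p_3^4 = 5^4 = 625
p_4^17 = 7^17 = 232630513987207
p_5^2 = 11^2 = 121
Product = 168290511199300218484428750

168290511199300218484428750


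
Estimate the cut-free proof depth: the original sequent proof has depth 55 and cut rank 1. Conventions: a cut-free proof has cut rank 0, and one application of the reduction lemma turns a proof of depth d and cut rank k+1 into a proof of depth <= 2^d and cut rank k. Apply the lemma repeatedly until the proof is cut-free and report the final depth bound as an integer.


Each rank reduction sends depth d to at most 2^d; cut rank r needs r reductions.
2_0(55) = 55
2_1(55) = 2^55 = 36028797018963968
Cut-free depth bound = 36028797018963968

36028797018963968


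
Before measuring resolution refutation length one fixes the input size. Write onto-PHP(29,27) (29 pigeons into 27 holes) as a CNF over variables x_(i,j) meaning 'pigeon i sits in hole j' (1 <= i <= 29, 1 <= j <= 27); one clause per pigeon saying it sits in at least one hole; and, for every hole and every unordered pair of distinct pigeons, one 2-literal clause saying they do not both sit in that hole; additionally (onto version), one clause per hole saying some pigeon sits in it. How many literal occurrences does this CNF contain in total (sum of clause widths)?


onto-PHP(29,27): 29 pigeons, 27 holes, 29*27 = 783 variables.
- pigeon clauses: one per pigeon -> 29 clauses of width 27 -> 783 literals
- hole clauses: 27 holes * C(29,2) = 27 * 406 -> 10962 clauses of width 2 -> 21924 literals
- onto clauses: one per hole -> 27 clauses of width 29 -> 783 literals
Total literal occurrences = 783 + 21924 + 783 = 23490

23490


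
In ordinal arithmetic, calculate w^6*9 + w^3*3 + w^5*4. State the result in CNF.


Ordinal addition (w^6*9 + w^3*3) + w^5*4:
alpha's leading term has exponent 6 > beta's exponent 5, so it survives.
alpha's tail term has exponent 3 < beta's exponent 5, so it is absorbed by beta.
In ordinal addition, any term followed by a strictly larger-exponent term is absorbed.
Result = w^6*9 + w^5*4

w^6*9 + w^5*4


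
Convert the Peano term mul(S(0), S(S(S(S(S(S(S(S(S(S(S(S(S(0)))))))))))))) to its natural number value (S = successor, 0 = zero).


mul(S^1(0), S^13(0)):
S^1(0) = 1
S^13(0) = 13
1 * 13 = 13

13


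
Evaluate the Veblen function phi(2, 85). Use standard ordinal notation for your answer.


phi(2, 85):
phi(2, beta) = zeta_beta (the beta-th zeta number, fixed point of epsilon).
phi(2, 85) = zeta_85

zeta_85


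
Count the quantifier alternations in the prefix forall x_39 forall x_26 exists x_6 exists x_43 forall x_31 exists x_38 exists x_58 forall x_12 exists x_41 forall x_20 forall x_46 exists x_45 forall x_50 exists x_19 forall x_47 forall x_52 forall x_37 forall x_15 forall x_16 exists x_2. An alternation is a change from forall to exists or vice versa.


Walk the prefix and count type changes:
  position 1: forall -> forall
  position 2: forall -> exists <-- alternation
  position 3: exists -> exists
  position 4: exists -> forall <-- alternation
  position 5: forall -> exists <-- alternation
  position 6: exists -> exists
  position 7: exists -> forall <-- alternation
  position 8: forall -> exists <-- alternation
  position 9: exists -> forall <-- alternation
  position 10: forall -> forall
  position 11: forall -> exists <-- alternation
  position 12: exists -> forall <-- alternation
  position 13: forall -> exists <-- alternation
  position 14: exists -> forall <-- alternation
  position 15: forall -> forall
  position 16: forall -> forall
  position 17: forall -> forall
  position 18: forall -> forall
  position 19: forall -> exists <-- alternation
Total alternations = 11

11


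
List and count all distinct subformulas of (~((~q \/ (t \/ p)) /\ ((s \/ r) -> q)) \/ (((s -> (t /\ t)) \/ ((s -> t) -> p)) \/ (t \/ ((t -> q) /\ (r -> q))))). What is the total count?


Formula: (~((~q \/ (t \/ p)) /\ ((s \/ r) -> q)) \/ (((s -> (t /\ t)) \/ ((s -> t) -> p)) \/ (t \/ ((t -> q) /\ (r -> q)))))
Subformulas found:
  1. r
  2. q
  3. s
  4. t
  5. p
  6. ~q
  7. (s \/ r)
  8. (r -> q)
  9. (t -> q)
  10. (t /\ t)
  11. (s -> t)
  12. (t \/ p)
  13. ((s -> t) -> p)
  14. (s -> (t /\ t))
  15. ((s \/ r) -> q)
  16. (~q \/ (t \/ p))
  17. ((t -> q) /\ (r -> q))
  18. (t \/ ((t -> q) /\ (r -> q)))
  19. ((s -> (t /\ t)) \/ ((s -> t) -> p))
  20. ((~q \/ (t \/ p)) /\ ((s \/ r) -> q))
  21. ~((~q \/ (t \/ p)) /\ ((s \/ r) -> q))
  22. (((s -> (t /\ t)) \/ ((s -> t) -> p)) \/ (t \/ ((t -> q) /\ (r -> q))))
  23. (~((~q \/ (t \/ p)) /\ ((s \/ r) -> q)) \/ (((s -> (t /\ t)) \/ ((s -> t) -> p)) \/ (t \/ ((t -> q) /\ (r -> q)))))
Total distinct subformulas = 23

23


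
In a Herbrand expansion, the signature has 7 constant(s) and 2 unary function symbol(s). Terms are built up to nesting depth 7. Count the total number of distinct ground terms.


Herbrand terms by depth:
Depth 0: 7 constants
Depth 1: 14 new terms (running total: 21)
Depth 2: 28 new terms (running total: 49)
Depth 3: 56 new terms (running total: 105)
Depth 4: 112 new terms (running total: 217)
Depth 5: 224 new terms (running total: 441)
Depth 6: 448 new terms (running total: 889)
Depth 7: 896 new terms (running total: 1785)
Total distinct ground terms = 1785

1785


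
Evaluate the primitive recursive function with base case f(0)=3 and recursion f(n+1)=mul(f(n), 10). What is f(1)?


f(0) = 3
f(1) = mul(f(0), 10) = mul(3, 10) = 30


30


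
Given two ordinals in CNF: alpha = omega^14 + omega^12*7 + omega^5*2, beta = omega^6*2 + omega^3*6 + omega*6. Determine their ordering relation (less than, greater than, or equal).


Compare term by term from highest exponent:
alpha = omega^14 + omega^12*7 + omega^5*2
beta = omega^6*2 + omega^3*6 + omega*6
Term 1: alpha has omega^14*1, beta has omega^6*2
Term 2: alpha has omega^12*7, beta has omega^3*6
Term 3: alpha has omega^5*2, beta has omega^1*6
Result: alpha > beta

alpha > beta


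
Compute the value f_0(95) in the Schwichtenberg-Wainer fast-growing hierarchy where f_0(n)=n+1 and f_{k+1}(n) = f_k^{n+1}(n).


f_0(95) = 95 + 1 = 96

96


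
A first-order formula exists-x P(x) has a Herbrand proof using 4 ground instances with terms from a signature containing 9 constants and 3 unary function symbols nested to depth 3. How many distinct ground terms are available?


Herbrand terms by depth:
Depth 0: 9 constants
Depth 1: 27 new terms (running total: 36)
Depth 2: 81 new terms (running total: 117)
Depth 3: 243 new terms (running total: 360)
Total distinct ground terms = 360

360


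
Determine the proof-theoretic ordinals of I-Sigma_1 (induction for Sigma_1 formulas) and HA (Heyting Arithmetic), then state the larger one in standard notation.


Proof-theoretic ordinal of I-Sigma_1 (induction for Sigma_1 formulas): omega^omega
Proof-theoretic ordinal of HA (Heyting Arithmetic): epsilon_0
Comparing: omega^omega < epsilon_0.
The larger ordinal is epsilon_0 (from HA (Heyting Arithmetic)).

epsilon_0


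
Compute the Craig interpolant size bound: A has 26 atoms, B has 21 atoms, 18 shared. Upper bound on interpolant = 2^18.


Shared atoms = 18
Craig interpolant size bound = 2^18
= 262144

262144


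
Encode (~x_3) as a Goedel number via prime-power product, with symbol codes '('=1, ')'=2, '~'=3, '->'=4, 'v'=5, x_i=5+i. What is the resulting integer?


Formula: (~x_3)
Symbol codes: [1, 3, 8, 2]
Primes: [2, 3, 5, 7]
p_1^1 = 2^1 = 2
p_2^3 = 3^3 = 27
p_3^8 = 5^8 = 390625
p_4^2 = 7^2 = 49
Product = 1033593750

1033593750


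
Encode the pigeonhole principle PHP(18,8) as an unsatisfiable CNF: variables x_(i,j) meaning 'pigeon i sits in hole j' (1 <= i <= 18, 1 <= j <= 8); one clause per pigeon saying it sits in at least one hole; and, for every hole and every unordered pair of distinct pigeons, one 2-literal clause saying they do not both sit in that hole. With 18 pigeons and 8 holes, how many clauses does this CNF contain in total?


PHP(18,8): 18 pigeons, 8 holes, 18*8 = 144 variables.
- pigeon clauses: one per pigeon -> 18 clauses
- hole clauses: 8 holes * C(18,2) = 8 * 153 -> 1224 clauses
Total clauses = 18 + 1224 = 1242

1242


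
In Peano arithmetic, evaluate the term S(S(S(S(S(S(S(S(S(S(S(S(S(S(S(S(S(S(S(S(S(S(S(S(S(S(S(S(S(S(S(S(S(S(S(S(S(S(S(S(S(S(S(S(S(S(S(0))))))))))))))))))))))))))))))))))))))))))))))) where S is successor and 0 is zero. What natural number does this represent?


Counting successors applied to 0:
47 applications of S to 0 = 47

47


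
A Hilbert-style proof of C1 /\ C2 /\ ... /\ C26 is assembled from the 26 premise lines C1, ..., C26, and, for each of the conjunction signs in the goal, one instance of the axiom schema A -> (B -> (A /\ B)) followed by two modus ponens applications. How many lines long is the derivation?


Conjoining 26 premises:
- 26 premise lines
- the goal has 25 conjunction signs; each costs 1 axiom instance + 2 MP = 3 lines: 3 * 25 = 75
Total = 26 + 75 = 101 lines.

101


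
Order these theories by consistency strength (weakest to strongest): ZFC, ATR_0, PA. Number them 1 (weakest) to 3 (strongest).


Ordering by consistency strength:
1. PA
2. ATR_0
3. ZFC


ZFC=3, ATR_0=2, PA=1


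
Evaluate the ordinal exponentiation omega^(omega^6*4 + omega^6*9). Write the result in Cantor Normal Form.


omega^(omega^6*4 + omega^6*9):
Both terms of the exponent have the same exponent 6, so they merge: omega^6*4 + omega^6*9 = omega^6*(4+9) = omega^6*13.
omega raised to a CNF ordinal is a single CNF term: Result = omega^(omega^6*13)

omega^(omega^6*13)


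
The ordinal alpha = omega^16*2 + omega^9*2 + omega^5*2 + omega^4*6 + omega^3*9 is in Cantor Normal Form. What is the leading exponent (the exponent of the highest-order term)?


CNF: omega^16*2 + omega^9*2 + omega^5*2 + omega^4*6 + omega^3*9
The leading term is omega^16*2, which has exponent 16.

16


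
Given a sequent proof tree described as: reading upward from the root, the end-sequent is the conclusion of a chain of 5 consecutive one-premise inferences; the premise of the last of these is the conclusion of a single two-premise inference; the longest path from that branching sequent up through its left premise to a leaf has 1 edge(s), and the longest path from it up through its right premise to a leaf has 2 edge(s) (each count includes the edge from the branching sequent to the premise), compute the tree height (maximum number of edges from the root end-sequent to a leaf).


Longest path through the left premise: 1 edges (measured from the branching sequent)
Longest path through the right premise: 2 edges
Height of the subtree rooted at the branching sequent: max(1, 2) = 2
The branching sequent sits 5 edges above the root (the chain of one-premise inferences), so height = 2 + 5 = 7

7
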